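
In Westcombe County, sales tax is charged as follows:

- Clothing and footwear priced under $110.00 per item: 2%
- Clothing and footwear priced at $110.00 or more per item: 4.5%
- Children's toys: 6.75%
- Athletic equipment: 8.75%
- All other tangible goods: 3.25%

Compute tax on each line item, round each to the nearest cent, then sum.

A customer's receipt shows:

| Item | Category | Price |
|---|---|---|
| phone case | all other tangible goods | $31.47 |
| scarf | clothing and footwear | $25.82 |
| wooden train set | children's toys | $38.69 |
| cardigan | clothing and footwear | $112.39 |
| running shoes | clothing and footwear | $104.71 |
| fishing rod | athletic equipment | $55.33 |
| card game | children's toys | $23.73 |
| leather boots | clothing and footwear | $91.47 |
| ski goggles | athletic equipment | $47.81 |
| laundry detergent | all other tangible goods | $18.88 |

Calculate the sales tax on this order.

Phone case $31.47: all other tangible goods → 3.25% → $1.02
Scarf $25.82: clothing and footwear, under $110.00 → 2% → $0.52
Wooden train set $38.69: children's toys → 6.75% → $2.61
Cardigan $112.39: clothing and footwear, $110.00 or more → 4.5% → $5.06
Running shoes $104.71: clothing and footwear, under $110.00 → 2% → $2.09
Fishing rod $55.33: athletic equipment → 8.75% → $4.84
Card game $23.73: children's toys → 6.75% → $1.60
Leather boots $91.47: clothing and footwear, under $110.00 → 2% → $1.83
Ski goggles $47.81: athletic equipment → 8.75% → $4.18
Laundry detergent $18.88: all other tangible goods → 3.25% → $0.61
Total tax = $1.02 + $0.52 + $2.61 + $5.06 + $2.09 + $4.84 + $1.60 + $1.83 + $4.18 + $0.61 = $24.36

$24.36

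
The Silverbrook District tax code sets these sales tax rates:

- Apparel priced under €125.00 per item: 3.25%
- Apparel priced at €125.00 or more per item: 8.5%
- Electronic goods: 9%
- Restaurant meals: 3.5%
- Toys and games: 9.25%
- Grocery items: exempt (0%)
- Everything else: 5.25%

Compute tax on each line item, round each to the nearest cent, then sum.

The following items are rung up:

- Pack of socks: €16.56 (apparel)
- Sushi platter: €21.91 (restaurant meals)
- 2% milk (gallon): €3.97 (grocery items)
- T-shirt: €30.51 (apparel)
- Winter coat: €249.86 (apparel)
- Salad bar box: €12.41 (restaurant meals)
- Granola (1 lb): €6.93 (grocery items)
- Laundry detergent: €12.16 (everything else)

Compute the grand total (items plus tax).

Pack of socks €16.56: apparel, under €125.00 → 3.25% → €0.54
Sushi platter €21.91: restaurant meals → 3.5% → €0.77
2% milk (gallon) €3.97: grocery items → 0% → €0.00
T-shirt €30.51: apparel, under €125.00 → 3.25% → €0.99
Winter coat €249.86: apparel, €125.00 or more → 8.5% → €21.24
Salad bar box €12.41: restaurant meals → 3.5% → €0.43
Granola (1 lb) €6.93: grocery items → 0% → €0.00
Laundry detergent €12.16: everything else → 5.25% → €0.64
Subtotal = €354.31; tax = €24.61; total due = €378.92

€378.92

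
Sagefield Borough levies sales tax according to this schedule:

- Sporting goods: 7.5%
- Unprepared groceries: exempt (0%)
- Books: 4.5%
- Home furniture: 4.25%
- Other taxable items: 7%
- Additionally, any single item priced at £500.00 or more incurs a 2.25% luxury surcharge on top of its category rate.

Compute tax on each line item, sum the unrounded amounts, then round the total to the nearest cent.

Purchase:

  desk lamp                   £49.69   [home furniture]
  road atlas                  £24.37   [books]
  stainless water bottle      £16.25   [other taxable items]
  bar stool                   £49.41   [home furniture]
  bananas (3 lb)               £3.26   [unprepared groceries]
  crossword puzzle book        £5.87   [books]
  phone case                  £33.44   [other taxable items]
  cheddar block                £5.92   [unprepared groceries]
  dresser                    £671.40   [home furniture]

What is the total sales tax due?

Desk lamp £49.69: home furniture → 4.25% → £2.111825
Road atlas £24.37: books → 4.5% → £1.09665
Stainless water bottle £16.25: other taxable items → 7% → £1.1375
Bar stool £49.41: home furniture → 4.25% → £2.099925
Bananas (3 lb) £3.26: unprepared groceries → 0% → £0.00
Crossword puzzle book £5.87: books → 4.5% → £0.26415
Phone case £33.44: other taxable items → 7% → £2.3408
Cheddar block £5.92: unprepared groceries → 0% → £0.00
Dresser £671.40: home furniture → 4.25% + 2.25% surcharge = 6.5% → £43.641
Unrounded tax sum = £52.69185 → £52.69

£52.69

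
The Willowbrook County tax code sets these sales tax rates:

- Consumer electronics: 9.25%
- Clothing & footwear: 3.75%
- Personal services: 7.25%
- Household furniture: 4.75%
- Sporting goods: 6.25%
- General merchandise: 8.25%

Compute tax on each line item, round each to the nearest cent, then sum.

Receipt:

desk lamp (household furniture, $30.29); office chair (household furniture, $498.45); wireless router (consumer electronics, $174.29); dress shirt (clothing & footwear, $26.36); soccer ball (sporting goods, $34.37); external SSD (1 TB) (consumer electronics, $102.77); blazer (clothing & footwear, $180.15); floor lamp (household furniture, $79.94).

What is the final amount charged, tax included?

Desk lamp $30.29: household furniture → 4.75% → $1.44
Office chair $498.45: household furniture → 4.75% → $23.68
Wireless router $174.29: consumer electronics → 9.25% → $16.12
Dress shirt $26.36: clothing & footwear → 3.75% → $0.99
Soccer ball $34.37: sporting goods → 6.25% → $2.15
External SSD (1 TB) $102.77: consumer electronics → 9.25% → $9.51
Blazer $180.15: clothing & footwear → 3.75% → $6.76
Floor lamp $79.94: household furniture → 4.75% → $3.80
Subtotal = $1126.62; tax = $64.45; total due = $1191.07

$1191.07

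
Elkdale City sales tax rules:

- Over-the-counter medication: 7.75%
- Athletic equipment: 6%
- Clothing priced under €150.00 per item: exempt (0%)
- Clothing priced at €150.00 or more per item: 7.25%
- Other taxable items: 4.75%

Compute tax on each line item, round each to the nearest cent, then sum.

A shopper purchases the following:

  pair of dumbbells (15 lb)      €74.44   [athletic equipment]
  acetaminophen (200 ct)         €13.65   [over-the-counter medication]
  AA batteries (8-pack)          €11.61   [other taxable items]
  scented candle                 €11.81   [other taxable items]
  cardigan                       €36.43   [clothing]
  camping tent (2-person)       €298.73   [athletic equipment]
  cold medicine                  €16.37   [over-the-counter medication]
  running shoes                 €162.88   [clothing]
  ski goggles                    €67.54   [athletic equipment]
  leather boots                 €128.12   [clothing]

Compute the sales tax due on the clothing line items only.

Cardigan €36.43: clothing, under €150.00 → 0% → €0.00
Running shoes €162.88: clothing, €150.00 or more → 7.25% → €11.81
Leather boots €128.12: clothing, under €150.00 → 0% → €0.00
Tax on clothing = €0.00 + €11.81 + €0.00 = €11.81

€11.81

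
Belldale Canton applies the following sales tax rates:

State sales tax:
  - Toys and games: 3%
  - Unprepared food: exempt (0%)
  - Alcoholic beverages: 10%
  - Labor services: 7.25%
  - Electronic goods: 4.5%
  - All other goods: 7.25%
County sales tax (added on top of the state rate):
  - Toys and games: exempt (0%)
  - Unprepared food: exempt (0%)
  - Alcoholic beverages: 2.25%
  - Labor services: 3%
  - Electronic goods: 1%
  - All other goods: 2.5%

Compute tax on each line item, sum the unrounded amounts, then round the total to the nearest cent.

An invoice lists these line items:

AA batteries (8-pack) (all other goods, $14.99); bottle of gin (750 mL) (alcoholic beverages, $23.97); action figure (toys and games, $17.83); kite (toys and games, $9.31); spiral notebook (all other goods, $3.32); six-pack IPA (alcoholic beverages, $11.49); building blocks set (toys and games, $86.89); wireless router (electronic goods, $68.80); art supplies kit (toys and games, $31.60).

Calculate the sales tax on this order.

AA batteries (8-pack) $14.99: all other goods → 7.25% + 2.5% county = 9.75% → $1.461525
Bottle of gin (750 mL) $23.97: alcoholic beverages → 10% + 2.25% county = 12.25% → $2.936325
Action figure $17.83: toys and games → 3% + 0% county = 3% → $0.5349
Kite $9.31: toys and games → 3% + 0% county = 3% → $0.2793
Spiral notebook $3.32: all other goods → 7.25% + 2.5% county = 9.75% → $0.3237
Six-pack IPA $11.49: alcoholic beverages → 10% + 2.25% county = 12.25% → $1.407525
Building blocks set $86.89: toys and games → 3% + 0% county = 3% → $2.6067
Wireless router $68.80: electronic goods → 4.5% + 1% county = 5.5% → $3.784
Art supplies kit $31.60: toys and games → 3% + 0% county = 3% → $0.948
Unrounded tax sum = $14.281975 → $14.28

$14.28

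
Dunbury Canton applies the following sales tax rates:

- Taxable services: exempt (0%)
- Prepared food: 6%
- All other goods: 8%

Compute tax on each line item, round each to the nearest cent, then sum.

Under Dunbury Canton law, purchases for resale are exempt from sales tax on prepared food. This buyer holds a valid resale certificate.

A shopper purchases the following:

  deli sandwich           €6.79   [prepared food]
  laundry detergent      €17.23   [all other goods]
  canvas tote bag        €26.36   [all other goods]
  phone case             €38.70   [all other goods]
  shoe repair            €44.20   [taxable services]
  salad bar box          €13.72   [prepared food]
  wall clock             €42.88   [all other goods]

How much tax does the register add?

Deli sandwich €6.79: prepared food, buyer-exempt → 0% → €0.00
Laundry detergent €17.23: all other goods → 8% → €1.38
Canvas tote bag €26.36: all other goods → 8% → €2.11
Phone case €38.70: all other goods → 8% → €3.10
Shoe repair €44.20: taxable services → 0% → €0.00
Salad bar box €13.72: prepared food, buyer-exempt → 0% → €0.00
Wall clock €42.88: all other goods → 8% → €3.43
Total tax = €1.38 + €2.11 + €3.10 + €3.43 = €10.02

€10.02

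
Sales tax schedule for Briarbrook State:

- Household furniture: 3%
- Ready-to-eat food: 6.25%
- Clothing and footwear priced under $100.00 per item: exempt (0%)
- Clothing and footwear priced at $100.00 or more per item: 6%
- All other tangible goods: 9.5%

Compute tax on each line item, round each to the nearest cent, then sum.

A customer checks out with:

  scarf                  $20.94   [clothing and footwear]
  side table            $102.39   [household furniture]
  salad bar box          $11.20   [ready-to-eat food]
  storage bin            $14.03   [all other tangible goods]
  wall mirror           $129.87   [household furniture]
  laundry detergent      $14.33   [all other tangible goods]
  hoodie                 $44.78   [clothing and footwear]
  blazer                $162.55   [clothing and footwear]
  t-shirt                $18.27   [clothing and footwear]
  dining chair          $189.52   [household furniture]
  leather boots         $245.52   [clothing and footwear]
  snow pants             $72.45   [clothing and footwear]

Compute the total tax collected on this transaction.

Scarf $20.94: clothing and footwear, under $100.00 → 0% → $0.00
Side table $102.39: household furniture → 3% → $3.07
Salad bar box $11.20: ready-to-eat food → 6.25% → $0.70
Storage bin $14.03: all other tangible goods → 9.5% → $1.33
Wall mirror $129.87: household furniture → 3% → $3.90
Laundry detergent $14.33: all other tangible goods → 9.5% → $1.36
Hoodie $44.78: clothing and footwear, under $100.00 → 0% → $0.00
Blazer $162.55: clothing and footwear, $100.00 or more → 6% → $9.75
T-shirt $18.27: clothing and footwear, under $100.00 → 0% → $0.00
Dining chair $189.52: household furniture → 3% → $5.69
Leather boots $245.52: clothing and footwear, $100.00 or more → 6% → $14.73
Snow pants $72.45: clothing and footwear, under $100.00 → 0% → $0.00
Total tax = $3.07 + $0.70 + $1.33 + $3.90 + $1.36 + $9.75 + $5.69 + $14.73 = $40.53

$40.53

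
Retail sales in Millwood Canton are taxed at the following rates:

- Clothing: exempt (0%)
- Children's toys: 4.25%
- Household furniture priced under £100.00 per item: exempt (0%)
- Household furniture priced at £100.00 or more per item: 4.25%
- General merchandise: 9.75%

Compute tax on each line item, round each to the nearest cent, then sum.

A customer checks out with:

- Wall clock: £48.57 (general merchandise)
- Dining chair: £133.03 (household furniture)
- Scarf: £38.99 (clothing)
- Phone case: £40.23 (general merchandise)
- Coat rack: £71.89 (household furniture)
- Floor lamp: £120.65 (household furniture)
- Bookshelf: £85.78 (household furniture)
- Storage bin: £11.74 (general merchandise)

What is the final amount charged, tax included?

£571.46

Wall clock £48.57: general merchandise → 9.75% → £4.74
Dining chair £133.03: household furniture, £100.00 or more → 4.25% → £5.65
Scarf £38.99: clothing → 0% → £0.00
Phone case £40.23: general merchandise → 9.75% → £3.92
Coat rack £71.89: household furniture, under £100.00 → 0% → £0.00
Floor lamp £120.65: household furniture, £100.00 or more → 4.25% → £5.13
Bookshelf £85.78: household furniture, under £100.00 → 0% → £0.00
Storage bin £11.74: general merchandise → 9.75% → £1.14
Subtotal = £550.88; tax = £20.58; total due = £571.46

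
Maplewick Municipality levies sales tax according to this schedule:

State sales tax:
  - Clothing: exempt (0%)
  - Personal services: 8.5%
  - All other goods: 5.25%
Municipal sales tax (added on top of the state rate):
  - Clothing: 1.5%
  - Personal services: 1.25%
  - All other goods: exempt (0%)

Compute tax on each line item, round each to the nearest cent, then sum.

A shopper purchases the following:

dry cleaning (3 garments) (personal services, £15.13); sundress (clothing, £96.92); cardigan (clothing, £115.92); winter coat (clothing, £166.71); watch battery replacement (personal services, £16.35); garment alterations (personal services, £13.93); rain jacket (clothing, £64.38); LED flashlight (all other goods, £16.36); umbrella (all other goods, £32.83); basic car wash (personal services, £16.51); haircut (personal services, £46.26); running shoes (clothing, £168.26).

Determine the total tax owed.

Dry cleaning (3 garments) £15.13: personal services → 8.5% + 1.25% municipal = 9.75% → £1.48
Sundress £96.92: clothing → 0% + 1.5% municipal = 1.5% → £1.45
Cardigan £115.92: clothing → 0% + 1.5% municipal = 1.5% → £1.74
Winter coat £166.71: clothing → 0% + 1.5% municipal = 1.5% → £2.50
Watch battery replacement £16.35: personal services → 8.5% + 1.25% municipal = 9.75% → £1.59
Garment alterations £13.93: personal services → 8.5% + 1.25% municipal = 9.75% → £1.36
Rain jacket £64.38: clothing → 0% + 1.5% municipal = 1.5% → £0.97
LED flashlight £16.36: all other goods → 5.25% + 0% municipal = 5.25% → £0.86
Umbrella £32.83: all other goods → 5.25% + 0% municipal = 5.25% → £1.72
Basic car wash £16.51: personal services → 8.5% + 1.25% municipal = 9.75% → £1.61
Haircut £46.26: personal services → 8.5% + 1.25% municipal = 9.75% → £4.51
Running shoes £168.26: clothing → 0% + 1.5% municipal = 1.5% → £2.52
Total tax = £1.48 + £1.45 + £1.74 + £2.50 + £1.59 + £1.36 + £0.97 + £0.86 + £1.72 + £1.61 + £4.51 + £2.52 = £22.31

£22.31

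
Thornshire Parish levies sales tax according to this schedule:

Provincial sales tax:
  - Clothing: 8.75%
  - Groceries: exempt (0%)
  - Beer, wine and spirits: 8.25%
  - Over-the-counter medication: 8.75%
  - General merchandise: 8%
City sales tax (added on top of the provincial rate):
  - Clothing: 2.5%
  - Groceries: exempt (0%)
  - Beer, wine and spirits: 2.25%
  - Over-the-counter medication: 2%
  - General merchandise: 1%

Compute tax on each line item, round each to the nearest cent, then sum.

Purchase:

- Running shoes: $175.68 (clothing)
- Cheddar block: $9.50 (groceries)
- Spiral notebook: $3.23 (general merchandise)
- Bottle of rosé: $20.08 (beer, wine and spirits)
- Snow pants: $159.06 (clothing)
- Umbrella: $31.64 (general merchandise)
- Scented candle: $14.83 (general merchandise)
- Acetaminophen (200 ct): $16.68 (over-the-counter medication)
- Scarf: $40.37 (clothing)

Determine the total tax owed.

$50.56

Running shoes $175.68: clothing → 8.75% + 2.5% city = 11.25% → $19.76
Cheddar block $9.50: groceries → 0% + 0% city = 0% → $0.00
Spiral notebook $3.23: general merchandise → 8% + 1% city = 9% → $0.29
Bottle of rosé $20.08: beer, wine and spirits → 8.25% + 2.25% city = 10.5% → $2.11
Snow pants $159.06: clothing → 8.75% + 2.5% city = 11.25% → $17.89
Umbrella $31.64: general merchandise → 8% + 1% city = 9% → $2.85
Scented candle $14.83: general merchandise → 8% + 1% city = 9% → $1.33
Acetaminophen (200 ct) $16.68: over-the-counter medication → 8.75% + 2% city = 10.75% → $1.79
Scarf $40.37: clothing → 8.75% + 2.5% city = 11.25% → $4.54
Total tax = $19.76 + $0.29 + $2.11 + $17.89 + $2.85 + $1.33 + $1.79 + $4.54 = $50.56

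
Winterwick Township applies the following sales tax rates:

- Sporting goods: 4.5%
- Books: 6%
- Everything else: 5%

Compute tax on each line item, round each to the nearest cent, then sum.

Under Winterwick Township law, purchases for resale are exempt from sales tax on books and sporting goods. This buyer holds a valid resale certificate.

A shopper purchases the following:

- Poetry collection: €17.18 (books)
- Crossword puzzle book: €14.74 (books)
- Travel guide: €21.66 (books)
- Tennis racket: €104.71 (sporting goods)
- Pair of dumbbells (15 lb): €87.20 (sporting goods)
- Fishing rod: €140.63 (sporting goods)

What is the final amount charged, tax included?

€386.12

Poetry collection €17.18: books, buyer-exempt → 0% → €0.00
Crossword puzzle book €14.74: books, buyer-exempt → 0% → €0.00
Travel guide €21.66: books, buyer-exempt → 0% → €0.00
Tennis racket €104.71: sporting goods, buyer-exempt → 0% → €0.00
Pair of dumbbells (15 lb) €87.20: sporting goods, buyer-exempt → 0% → €0.00
Fishing rod €140.63: sporting goods, buyer-exempt → 0% → €0.00
Subtotal = €386.12; tax = €0.00; total due = €386.12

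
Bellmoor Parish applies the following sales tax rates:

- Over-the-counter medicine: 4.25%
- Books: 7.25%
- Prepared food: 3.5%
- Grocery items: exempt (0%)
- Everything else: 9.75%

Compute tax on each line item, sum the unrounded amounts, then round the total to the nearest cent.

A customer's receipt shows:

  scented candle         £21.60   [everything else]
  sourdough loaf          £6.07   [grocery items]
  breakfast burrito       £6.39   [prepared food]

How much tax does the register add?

Scented candle £21.60: everything else → 9.75% → £2.106
Sourdough loaf £6.07: grocery items → 0% → £0.00
Breakfast burrito £6.39: prepared food → 3.5% → £0.22365
Unrounded tax sum = £2.32965 → £2.33

£2.33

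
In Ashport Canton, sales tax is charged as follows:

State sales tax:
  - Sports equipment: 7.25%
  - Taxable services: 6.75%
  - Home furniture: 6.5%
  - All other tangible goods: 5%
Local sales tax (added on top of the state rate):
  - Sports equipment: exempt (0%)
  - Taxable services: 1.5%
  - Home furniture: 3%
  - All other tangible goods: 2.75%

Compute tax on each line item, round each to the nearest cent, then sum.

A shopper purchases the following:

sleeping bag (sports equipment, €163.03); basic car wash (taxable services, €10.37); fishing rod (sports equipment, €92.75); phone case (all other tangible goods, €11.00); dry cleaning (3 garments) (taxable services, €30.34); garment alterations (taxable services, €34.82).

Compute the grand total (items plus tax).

€367.93

Sleeping bag €163.03: sports equipment → 7.25% + 0% local = 7.25% → €11.82
Basic car wash €10.37: taxable services → 6.75% + 1.5% local = 8.25% → €0.86
Fishing rod €92.75: sports equipment → 7.25% + 0% local = 7.25% → €6.72
Phone case €11.00: all other tangible goods → 5% + 2.75% local = 7.75% → €0.85
Dry cleaning (3 garments) €30.34: taxable services → 6.75% + 1.5% local = 8.25% → €2.50
Garment alterations €34.82: taxable services → 6.75% + 1.5% local = 8.25% → €2.87
Subtotal = €342.31; tax = €25.62; total due = €367.93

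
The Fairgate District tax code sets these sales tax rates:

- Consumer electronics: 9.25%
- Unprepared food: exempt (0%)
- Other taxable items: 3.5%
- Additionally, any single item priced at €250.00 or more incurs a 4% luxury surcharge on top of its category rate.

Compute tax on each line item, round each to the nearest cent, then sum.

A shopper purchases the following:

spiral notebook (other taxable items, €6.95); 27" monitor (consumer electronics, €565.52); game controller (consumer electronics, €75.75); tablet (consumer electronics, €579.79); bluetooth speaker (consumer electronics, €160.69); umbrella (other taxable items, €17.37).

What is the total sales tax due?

Spiral notebook €6.95: other taxable items → 3.5% → €0.24
27" monitor €565.52: consumer electronics → 9.25% + 4% surcharge = 13.25% → €74.93
Game controller €75.75: consumer electronics → 9.25% → €7.01
Tablet €579.79: consumer electronics → 9.25% + 4% surcharge = 13.25% → €76.82
Bluetooth speaker €160.69: consumer electronics → 9.25% → €14.86
Umbrella €17.37: other taxable items → 3.5% → €0.61
Total tax = €0.24 + €74.93 + €7.01 + €76.82 + €14.86 + €0.61 = €174.47

€174.47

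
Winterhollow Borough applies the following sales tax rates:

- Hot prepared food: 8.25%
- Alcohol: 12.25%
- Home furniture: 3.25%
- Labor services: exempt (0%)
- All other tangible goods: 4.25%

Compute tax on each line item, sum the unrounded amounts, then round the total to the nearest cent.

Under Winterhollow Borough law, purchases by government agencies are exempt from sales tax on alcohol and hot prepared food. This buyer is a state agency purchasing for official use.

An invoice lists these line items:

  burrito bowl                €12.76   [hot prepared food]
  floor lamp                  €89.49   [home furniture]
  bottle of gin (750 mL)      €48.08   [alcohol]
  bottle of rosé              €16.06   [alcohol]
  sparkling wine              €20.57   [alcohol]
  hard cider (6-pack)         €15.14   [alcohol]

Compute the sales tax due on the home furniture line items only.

€2.91

Floor lamp €89.49: home furniture → 3.25% → €2.908425
Tax on home furniture: unrounded sum = €2.908425 → €2.91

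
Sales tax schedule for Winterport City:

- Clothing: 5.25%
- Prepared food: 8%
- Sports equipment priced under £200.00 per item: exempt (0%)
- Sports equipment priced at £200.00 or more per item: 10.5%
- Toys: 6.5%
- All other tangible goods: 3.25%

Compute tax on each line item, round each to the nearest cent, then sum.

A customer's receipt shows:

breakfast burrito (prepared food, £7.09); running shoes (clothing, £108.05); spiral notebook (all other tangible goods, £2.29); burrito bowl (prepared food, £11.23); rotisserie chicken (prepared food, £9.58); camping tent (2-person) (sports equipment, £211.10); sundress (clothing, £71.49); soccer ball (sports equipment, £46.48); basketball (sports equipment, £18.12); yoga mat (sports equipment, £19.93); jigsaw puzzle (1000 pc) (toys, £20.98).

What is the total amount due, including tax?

£561.60

Breakfast burrito £7.09: prepared food → 8% → £0.57
Running shoes £108.05: clothing → 5.25% → £5.67
Spiral notebook £2.29: all other tangible goods → 3.25% → £0.07
Burrito bowl £11.23: prepared food → 8% → £0.90
Rotisserie chicken £9.58: prepared food → 8% → £0.77
Camping tent (2-person) £211.10: sports equipment, £200.00 or more → 10.5% → £22.17
Sundress £71.49: clothing → 5.25% → £3.75
Soccer ball £46.48: sports equipment, under £200.00 → 0% → £0.00
Basketball £18.12: sports equipment, under £200.00 → 0% → £0.00
Yoga mat £19.93: sports equipment, under £200.00 → 0% → £0.00
Jigsaw puzzle (1000 pc) £20.98: toys → 6.5% → £1.36
Subtotal = £526.34; tax = £35.26; total due = £561.60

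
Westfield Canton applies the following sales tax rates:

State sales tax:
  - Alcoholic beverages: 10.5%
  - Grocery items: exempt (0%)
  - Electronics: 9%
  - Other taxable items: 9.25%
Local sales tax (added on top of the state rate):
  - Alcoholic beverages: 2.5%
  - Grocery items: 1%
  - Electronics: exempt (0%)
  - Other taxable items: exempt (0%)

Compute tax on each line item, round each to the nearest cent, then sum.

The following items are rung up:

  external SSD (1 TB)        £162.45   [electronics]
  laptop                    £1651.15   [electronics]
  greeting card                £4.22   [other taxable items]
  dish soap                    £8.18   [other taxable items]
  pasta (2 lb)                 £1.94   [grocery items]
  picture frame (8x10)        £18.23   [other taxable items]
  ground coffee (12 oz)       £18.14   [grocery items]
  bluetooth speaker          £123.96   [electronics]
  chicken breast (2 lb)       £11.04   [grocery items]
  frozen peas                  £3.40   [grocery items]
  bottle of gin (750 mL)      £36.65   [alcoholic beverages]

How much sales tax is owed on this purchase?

External SSD (1 TB) £162.45: electronics → 9% + 0% local = 9% → £14.62
Laptop £1651.15: electronics → 9% + 0% local = 9% → £148.60
Greeting card £4.22: other taxable items → 9.25% + 0% local = 9.25% → £0.39
Dish soap £8.18: other taxable items → 9.25% + 0% local = 9.25% → £0.76
Pasta (2 lb) £1.94: grocery items → 0% + 1% local = 1% → £0.02
Picture frame (8x10) £18.23: other taxable items → 9.25% + 0% local = 9.25% → £1.69
Ground coffee (12 oz) £18.14: grocery items → 0% + 1% local = 1% → £0.18
Bluetooth speaker £123.96: electronics → 9% + 0% local = 9% → £11.16
Chicken breast (2 lb) £11.04: grocery items → 0% + 1% local = 1% → £0.11
Frozen peas £3.40: grocery items → 0% + 1% local = 1% → £0.03
Bottle of gin (750 mL) £36.65: alcoholic beverages → 10.5% + 2.5% local = 13% → £4.76
Total tax = £14.62 + £148.60 + £0.39 + £0.76 + £0.02 + £1.69 + £0.18 + £11.16 + £0.11 + £0.03 + £4.76 = £182.32

£182.32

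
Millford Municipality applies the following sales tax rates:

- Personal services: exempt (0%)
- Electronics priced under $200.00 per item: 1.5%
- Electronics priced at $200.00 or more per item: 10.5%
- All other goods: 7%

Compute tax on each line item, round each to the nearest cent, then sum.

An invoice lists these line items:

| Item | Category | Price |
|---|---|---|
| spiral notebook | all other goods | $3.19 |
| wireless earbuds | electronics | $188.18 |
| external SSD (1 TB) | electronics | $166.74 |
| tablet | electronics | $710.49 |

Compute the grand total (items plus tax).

$1148.74

Spiral notebook $3.19: all other goods → 7% → $0.22
Wireless earbuds $188.18: electronics, under $200.00 → 1.5% → $2.82
External SSD (1 TB) $166.74: electronics, under $200.00 → 1.5% → $2.50
Tablet $710.49: electronics, $200.00 or more → 10.5% → $74.60
Subtotal = $1068.60; tax = $80.14; total due = $1148.74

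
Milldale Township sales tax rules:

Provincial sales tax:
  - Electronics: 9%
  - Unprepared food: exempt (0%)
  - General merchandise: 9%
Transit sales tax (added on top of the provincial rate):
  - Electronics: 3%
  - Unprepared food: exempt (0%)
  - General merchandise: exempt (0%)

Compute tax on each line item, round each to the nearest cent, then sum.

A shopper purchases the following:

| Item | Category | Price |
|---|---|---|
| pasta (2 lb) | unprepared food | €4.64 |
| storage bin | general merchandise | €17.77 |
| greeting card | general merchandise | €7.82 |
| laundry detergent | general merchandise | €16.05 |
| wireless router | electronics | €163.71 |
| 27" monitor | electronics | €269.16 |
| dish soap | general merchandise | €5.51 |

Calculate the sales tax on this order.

€56.19

Pasta (2 lb) €4.64: unprepared food → 0% + 0% transit = 0% → €0.00
Storage bin €17.77: general merchandise → 9% + 0% transit = 9% → €1.60
Greeting card €7.82: general merchandise → 9% + 0% transit = 9% → €0.70
Laundry detergent €16.05: general merchandise → 9% + 0% transit = 9% → €1.44
Wireless router €163.71: electronics → 9% + 3% transit = 12% → €19.65
27" monitor €269.16: electronics → 9% + 3% transit = 12% → €32.30
Dish soap €5.51: general merchandise → 9% + 0% transit = 9% → €0.50
Total tax = €1.60 + €0.70 + €1.44 + €19.65 + €32.30 + €0.50 = €56.19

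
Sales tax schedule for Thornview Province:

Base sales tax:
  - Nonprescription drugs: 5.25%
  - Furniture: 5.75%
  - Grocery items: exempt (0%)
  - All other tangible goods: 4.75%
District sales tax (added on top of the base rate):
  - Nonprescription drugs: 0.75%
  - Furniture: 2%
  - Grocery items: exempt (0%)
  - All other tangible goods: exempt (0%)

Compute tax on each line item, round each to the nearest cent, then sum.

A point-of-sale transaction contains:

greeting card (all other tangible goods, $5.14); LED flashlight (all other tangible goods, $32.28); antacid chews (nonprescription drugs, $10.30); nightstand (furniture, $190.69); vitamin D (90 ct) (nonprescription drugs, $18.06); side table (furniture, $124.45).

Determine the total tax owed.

$27.89

Greeting card $5.14: all other tangible goods → 4.75% + 0% district = 4.75% → $0.24
LED flashlight $32.28: all other tangible goods → 4.75% + 0% district = 4.75% → $1.53
Antacid chews $10.30: nonprescription drugs → 5.25% + 0.75% district = 6% → $0.62
Nightstand $190.69: furniture → 5.75% + 2% district = 7.75% → $14.78
Vitamin D (90 ct) $18.06: nonprescription drugs → 5.25% + 0.75% district = 6% → $1.08
Side table $124.45: furniture → 5.75% + 2% district = 7.75% → $9.64
Total tax = $0.24 + $1.53 + $0.62 + $14.78 + $1.08 + $9.64 = $27.89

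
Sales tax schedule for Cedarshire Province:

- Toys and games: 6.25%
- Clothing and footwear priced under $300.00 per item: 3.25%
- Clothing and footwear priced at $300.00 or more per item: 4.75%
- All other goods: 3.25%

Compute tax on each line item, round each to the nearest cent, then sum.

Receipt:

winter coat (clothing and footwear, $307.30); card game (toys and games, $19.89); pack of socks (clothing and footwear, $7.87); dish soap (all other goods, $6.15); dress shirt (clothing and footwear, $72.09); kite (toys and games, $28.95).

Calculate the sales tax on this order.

$20.45

Winter coat $307.30: clothing and footwear, $300.00 or more → 4.75% → $14.60
Card game $19.89: toys and games → 6.25% → $1.24
Pack of socks $7.87: clothing and footwear, under $300.00 → 3.25% → $0.26
Dish soap $6.15: all other goods → 3.25% → $0.20
Dress shirt $72.09: clothing and footwear, under $300.00 → 3.25% → $2.34
Kite $28.95: toys and games → 6.25% → $1.81
Total tax = $14.60 + $1.24 + $0.26 + $0.20 + $2.34 + $1.81 = $20.45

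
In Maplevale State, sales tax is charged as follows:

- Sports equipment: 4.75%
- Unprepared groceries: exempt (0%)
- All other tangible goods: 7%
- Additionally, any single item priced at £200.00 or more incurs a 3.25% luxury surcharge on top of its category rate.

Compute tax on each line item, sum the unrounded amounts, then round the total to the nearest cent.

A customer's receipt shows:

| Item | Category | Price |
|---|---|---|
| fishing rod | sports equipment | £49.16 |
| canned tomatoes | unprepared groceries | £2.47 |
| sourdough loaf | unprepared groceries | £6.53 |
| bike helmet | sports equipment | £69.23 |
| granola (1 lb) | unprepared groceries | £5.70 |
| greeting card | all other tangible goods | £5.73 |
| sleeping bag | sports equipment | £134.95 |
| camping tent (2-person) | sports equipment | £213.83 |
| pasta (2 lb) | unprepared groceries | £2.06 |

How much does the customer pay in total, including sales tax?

£519.20

Fishing rod £49.16: sports equipment → 4.75% → £2.3351
Canned tomatoes £2.47: unprepared groceries → 0% → £0.00
Sourdough loaf £6.53: unprepared groceries → 0% → £0.00
Bike helmet £69.23: sports equipment → 4.75% → £3.288425
Granola (1 lb) £5.70: unprepared groceries → 0% → £0.00
Greeting card £5.73: all other tangible goods → 7% → £0.4011
Sleeping bag £134.95: sports equipment → 4.75% → £6.410125
Camping tent (2-person) £213.83: sports equipment → 4.75% + 3.25% surcharge = 8% → £17.1064
Pasta (2 lb) £2.06: unprepared groceries → 0% → £0.00
Subtotal = £489.66; unrounded tax = £29.54115 → £29.54; total due = £519.20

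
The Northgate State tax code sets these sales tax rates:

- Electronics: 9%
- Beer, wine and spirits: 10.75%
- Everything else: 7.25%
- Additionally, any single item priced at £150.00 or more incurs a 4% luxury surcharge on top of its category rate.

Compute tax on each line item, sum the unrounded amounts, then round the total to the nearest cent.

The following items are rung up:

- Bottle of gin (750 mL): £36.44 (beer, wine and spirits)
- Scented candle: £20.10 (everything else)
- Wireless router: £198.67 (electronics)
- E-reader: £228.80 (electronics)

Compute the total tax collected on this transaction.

Bottle of gin (750 mL) £36.44: beer, wine and spirits → 10.75% → £3.9173
Scented candle £20.10: everything else → 7.25% → £1.45725
Wireless router £198.67: electronics → 9% + 4% surcharge = 13% → £25.8271
E-reader £228.80: electronics → 9% + 4% surcharge = 13% → £29.744
Unrounded tax sum = £60.94565 → £60.95

£60.95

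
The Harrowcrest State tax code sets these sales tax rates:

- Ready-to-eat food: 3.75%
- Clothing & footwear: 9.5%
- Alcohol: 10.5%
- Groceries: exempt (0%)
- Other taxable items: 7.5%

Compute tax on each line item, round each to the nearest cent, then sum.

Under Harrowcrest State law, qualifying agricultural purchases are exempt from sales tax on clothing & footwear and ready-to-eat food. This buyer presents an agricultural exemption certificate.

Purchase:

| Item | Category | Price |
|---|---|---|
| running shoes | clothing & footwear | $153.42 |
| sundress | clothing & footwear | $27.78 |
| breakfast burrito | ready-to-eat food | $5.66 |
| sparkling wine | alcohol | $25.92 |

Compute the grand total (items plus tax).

Running shoes $153.42: clothing & footwear, buyer-exempt → 0% → $0.00
Sundress $27.78: clothing & footwear, buyer-exempt → 0% → $0.00
Breakfast burrito $5.66: ready-to-eat food, buyer-exempt → 0% → $0.00
Sparkling wine $25.92: alcohol → 10.5% → $2.72
Subtotal = $212.78; tax = $2.72; total due = $215.50

$215.50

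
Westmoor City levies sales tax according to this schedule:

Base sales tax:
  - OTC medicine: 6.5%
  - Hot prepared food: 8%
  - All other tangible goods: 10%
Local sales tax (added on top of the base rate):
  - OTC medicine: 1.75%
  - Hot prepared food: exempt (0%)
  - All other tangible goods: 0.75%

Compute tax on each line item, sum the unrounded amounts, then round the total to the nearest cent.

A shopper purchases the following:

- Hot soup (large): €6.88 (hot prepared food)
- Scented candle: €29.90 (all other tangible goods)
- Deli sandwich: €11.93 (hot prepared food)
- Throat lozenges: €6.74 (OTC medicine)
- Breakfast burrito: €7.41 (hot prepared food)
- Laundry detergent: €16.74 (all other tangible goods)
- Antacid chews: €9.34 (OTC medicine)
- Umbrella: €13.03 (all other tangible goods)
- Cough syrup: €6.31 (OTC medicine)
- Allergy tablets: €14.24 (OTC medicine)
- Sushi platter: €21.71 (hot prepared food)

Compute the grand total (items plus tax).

€157.50

Hot soup (large) €6.88: hot prepared food → 8% + 0% local = 8% → €0.5504
Scented candle €29.90: all other tangible goods → 10% + 0.75% local = 10.75% → €3.21425
Deli sandwich €11.93: hot prepared food → 8% + 0% local = 8% → €0.9544
Throat lozenges €6.74: OTC medicine → 6.5% + 1.75% local = 8.25% → €0.55605
Breakfast burrito €7.41: hot prepared food → 8% + 0% local = 8% → €0.5928
Laundry detergent €16.74: all other tangible goods → 10% + 0.75% local = 10.75% → €1.79955
Antacid chews €9.34: OTC medicine → 6.5% + 1.75% local = 8.25% → €0.77055
Umbrella €13.03: all other tangible goods → 10% + 0.75% local = 10.75% → €1.400725
Cough syrup €6.31: OTC medicine → 6.5% + 1.75% local = 8.25% → €0.520575
Allergy tablets €14.24: OTC medicine → 6.5% + 1.75% local = 8.25% → €1.1748
Sushi platter €21.71: hot prepared food → 8% + 0% local = 8% → €1.7368
Subtotal = €144.23; unrounded tax = €13.2709 → €13.27; total due = €157.50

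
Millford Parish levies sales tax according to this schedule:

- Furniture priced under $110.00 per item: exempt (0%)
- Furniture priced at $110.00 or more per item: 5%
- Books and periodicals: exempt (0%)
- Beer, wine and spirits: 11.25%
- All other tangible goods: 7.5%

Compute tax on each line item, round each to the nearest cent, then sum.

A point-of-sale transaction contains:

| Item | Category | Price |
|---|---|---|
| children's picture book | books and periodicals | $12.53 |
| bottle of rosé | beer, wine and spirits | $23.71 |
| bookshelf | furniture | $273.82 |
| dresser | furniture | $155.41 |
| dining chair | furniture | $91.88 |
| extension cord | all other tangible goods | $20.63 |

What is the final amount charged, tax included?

$603.66

Children's picture book $12.53: books and periodicals → 0% → $0.00
Bottle of rosé $23.71: beer, wine and spirits → 11.25% → $2.67
Bookshelf $273.82: furniture, $110.00 or more → 5% → $13.69
Dresser $155.41: furniture, $110.00 or more → 5% → $7.77
Dining chair $91.88: furniture, under $110.00 → 0% → $0.00
Extension cord $20.63: all other tangible goods → 7.5% → $1.55
Subtotal = $577.98; tax = $25.68; total due = $603.66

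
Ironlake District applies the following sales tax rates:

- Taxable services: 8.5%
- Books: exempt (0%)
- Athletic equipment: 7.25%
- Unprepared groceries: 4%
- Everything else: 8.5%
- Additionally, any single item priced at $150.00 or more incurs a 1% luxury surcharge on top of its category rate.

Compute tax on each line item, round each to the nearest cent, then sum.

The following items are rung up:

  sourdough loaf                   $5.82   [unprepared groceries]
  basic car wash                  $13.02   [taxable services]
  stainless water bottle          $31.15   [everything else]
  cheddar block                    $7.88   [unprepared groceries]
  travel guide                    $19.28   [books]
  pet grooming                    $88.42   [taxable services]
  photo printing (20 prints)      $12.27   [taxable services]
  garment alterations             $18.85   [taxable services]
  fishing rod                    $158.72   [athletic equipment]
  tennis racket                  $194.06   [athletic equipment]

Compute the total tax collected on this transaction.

$43.57

Sourdough loaf $5.82: unprepared groceries → 4% → $0.23
Basic car wash $13.02: taxable services → 8.5% → $1.11
Stainless water bottle $31.15: everything else → 8.5% → $2.65
Cheddar block $7.88: unprepared groceries → 4% → $0.32
Travel guide $19.28: books → 0% → $0.00
Pet grooming $88.42: taxable services → 8.5% → $7.52
Photo printing (20 prints) $12.27: taxable services → 8.5% → $1.04
Garment alterations $18.85: taxable services → 8.5% → $1.60
Fishing rod $158.72: athletic equipment → 7.25% + 1% surcharge = 8.25% → $13.09
Tennis racket $194.06: athletic equipment → 7.25% + 1% surcharge = 8.25% → $16.01
Total tax = $0.23 + $1.11 + $2.65 + $0.32 + $7.52 + $1.04 + $1.60 + $13.09 + $16.01 = $43.57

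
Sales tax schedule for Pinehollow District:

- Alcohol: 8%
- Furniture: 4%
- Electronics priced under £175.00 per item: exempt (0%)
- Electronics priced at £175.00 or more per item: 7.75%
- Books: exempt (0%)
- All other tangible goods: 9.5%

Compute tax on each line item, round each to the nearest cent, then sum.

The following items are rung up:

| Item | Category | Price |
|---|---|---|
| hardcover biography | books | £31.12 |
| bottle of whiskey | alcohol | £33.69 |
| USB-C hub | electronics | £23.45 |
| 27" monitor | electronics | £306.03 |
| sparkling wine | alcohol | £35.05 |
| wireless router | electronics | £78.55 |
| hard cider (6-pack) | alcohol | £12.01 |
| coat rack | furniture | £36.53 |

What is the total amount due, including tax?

Hardcover biography £31.12: books → 0% → £0.00
Bottle of whiskey £33.69: alcohol → 8% → £2.70
USB-C hub £23.45: electronics, under £175.00 → 0% → £0.00
27" monitor £306.03: electronics, £175.00 or more → 7.75% → £23.72
Sparkling wine £35.05: alcohol → 8% → £2.80
Wireless router £78.55: electronics, under £175.00 → 0% → £0.00
Hard cider (6-pack) £12.01: alcohol → 8% → £0.96
Coat rack £36.53: furniture → 4% → £1.46
Subtotal = £556.43; tax = £31.64; total due = £588.07

£588.07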